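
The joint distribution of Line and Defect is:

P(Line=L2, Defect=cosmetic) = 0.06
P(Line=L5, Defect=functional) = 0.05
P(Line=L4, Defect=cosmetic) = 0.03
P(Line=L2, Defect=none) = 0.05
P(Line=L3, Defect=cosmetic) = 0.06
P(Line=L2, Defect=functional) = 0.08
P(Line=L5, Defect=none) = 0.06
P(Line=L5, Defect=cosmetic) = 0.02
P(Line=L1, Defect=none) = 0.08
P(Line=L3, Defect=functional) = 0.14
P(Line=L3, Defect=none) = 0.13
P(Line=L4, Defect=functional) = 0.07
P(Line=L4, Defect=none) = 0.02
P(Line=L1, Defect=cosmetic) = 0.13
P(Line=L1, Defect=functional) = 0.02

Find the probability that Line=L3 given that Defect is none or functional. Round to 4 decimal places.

0.3857

P(Defect=none) = 0.08 + 0.05 + 0.13 + 0.02 + 0.06 = 0.34.
P(Defect=functional) = 0.02 + 0.08 + 0.14 + 0.07 + 0.05 = 0.36.
P(Defect ∈ {none, functional}) = 0.34 + 0.36 = 0.70; P(Line=L3, Defect ∈ {none, functional}) = 0.13 + 0.14 = 0.27.
P(Line=L3 | Defect ∈ {none, functional}) = 0.27/0.70 = 0.3857.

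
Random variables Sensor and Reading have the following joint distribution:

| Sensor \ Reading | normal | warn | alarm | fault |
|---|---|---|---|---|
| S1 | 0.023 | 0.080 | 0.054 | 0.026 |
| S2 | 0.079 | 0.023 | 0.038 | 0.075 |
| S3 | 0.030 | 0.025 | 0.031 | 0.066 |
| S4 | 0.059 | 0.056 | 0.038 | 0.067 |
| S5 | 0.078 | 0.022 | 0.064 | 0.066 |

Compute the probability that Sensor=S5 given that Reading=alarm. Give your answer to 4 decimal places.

P(Reading=alarm) = 0.054 + 0.038 + 0.031 + 0.038 + 0.064 = 0.225.
P(Sensor=S5 | Reading=alarm) = 0.064/0.225 = 0.2844.

0.2844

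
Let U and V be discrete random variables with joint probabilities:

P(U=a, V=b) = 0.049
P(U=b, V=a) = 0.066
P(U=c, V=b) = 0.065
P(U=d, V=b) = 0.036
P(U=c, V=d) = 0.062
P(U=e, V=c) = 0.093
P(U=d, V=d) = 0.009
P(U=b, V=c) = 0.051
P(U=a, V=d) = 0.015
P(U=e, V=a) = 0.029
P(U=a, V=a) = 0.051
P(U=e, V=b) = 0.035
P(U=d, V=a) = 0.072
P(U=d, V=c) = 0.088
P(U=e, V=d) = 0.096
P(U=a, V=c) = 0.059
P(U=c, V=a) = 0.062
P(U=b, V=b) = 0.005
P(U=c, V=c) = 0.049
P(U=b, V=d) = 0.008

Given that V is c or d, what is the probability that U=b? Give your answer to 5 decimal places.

P(V=c) = 0.059 + 0.051 + 0.049 + 0.088 + 0.093 = 0.340.
P(V=d) = 0.015 + 0.008 + 0.062 + 0.009 + 0.096 = 0.190.
P(V ∈ {c, d}) = 0.340 + 0.190 = 0.530; P(U=b, V ∈ {c, d}) = 0.051 + 0.008 = 0.059.
P(U=b | V ∈ {c, d}) = 0.059/0.530 = 0.11132.

0.11132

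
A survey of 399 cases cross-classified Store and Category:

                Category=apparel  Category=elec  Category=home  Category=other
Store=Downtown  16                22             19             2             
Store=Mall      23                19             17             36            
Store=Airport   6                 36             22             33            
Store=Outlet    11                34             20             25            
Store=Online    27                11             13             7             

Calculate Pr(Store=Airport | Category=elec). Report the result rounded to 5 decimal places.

Total with Category=elec: 22 + 19 + 36 + 34 + 11 = 122.
P(Store=Airport | Category=elec) = 36/122 = 0.29508.

0.29508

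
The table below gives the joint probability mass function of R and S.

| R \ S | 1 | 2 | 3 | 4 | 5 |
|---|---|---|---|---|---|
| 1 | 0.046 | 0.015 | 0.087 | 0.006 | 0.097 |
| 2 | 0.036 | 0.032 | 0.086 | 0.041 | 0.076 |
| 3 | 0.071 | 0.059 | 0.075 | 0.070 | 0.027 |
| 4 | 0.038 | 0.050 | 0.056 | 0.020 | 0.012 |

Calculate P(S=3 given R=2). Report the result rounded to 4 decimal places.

P(R=2) = 0.036 + 0.032 + 0.086 + 0.041 + 0.076 = 0.271.
P(S=3 | R=2) = 0.086/0.271 = 0.3173.

0.3173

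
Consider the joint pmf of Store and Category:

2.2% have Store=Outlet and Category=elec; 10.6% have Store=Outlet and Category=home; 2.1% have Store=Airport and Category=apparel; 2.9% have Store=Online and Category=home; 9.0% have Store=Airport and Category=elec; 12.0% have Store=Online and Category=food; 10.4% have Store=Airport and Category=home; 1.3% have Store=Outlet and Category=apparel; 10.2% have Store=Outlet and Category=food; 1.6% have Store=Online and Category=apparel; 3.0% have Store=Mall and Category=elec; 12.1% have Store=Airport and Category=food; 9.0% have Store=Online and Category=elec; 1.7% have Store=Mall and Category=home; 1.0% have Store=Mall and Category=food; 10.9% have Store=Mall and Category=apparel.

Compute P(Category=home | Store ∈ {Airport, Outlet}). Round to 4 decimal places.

P(Store=Airport) = 0.121 + 0.021 + 0.090 + 0.104 = 0.336.
P(Store=Outlet) = 0.102 + 0.013 + 0.022 + 0.106 = 0.243.
P(Store ∈ {Airport, Outlet}) = 0.336 + 0.243 = 0.579; P(Category=home, Store ∈ {Airport, Outlet}) = 0.104 + 0.106 = 0.210.
P(Category=home | Store ∈ {Airport, Outlet}) = 0.210/0.579 = 0.3627.

0.3627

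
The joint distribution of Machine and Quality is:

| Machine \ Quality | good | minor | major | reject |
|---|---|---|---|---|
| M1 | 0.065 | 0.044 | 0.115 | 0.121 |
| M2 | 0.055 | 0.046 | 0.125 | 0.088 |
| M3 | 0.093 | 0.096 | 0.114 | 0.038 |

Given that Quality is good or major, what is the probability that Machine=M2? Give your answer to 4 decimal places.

0.3175

P(Quality=good) = 0.065 + 0.055 + 0.093 = 0.213.
P(Quality=major) = 0.115 + 0.125 + 0.114 = 0.354.
P(Quality ∈ {good, major}) = 0.213 + 0.354 = 0.567; P(Machine=M2, Quality ∈ {good, major}) = 0.055 + 0.125 = 0.180.
P(Machine=M2 | Quality ∈ {good, major}) = 0.180/0.567 = 0.3175.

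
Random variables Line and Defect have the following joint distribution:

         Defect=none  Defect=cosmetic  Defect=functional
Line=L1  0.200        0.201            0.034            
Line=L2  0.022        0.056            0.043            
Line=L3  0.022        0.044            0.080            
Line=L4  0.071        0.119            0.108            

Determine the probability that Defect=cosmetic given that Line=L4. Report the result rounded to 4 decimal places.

P(Line=L4) = 0.071 + 0.119 + 0.108 = 0.298.
P(Defect=cosmetic | Line=L4) = 0.119/0.298 = 0.3993.

0.3993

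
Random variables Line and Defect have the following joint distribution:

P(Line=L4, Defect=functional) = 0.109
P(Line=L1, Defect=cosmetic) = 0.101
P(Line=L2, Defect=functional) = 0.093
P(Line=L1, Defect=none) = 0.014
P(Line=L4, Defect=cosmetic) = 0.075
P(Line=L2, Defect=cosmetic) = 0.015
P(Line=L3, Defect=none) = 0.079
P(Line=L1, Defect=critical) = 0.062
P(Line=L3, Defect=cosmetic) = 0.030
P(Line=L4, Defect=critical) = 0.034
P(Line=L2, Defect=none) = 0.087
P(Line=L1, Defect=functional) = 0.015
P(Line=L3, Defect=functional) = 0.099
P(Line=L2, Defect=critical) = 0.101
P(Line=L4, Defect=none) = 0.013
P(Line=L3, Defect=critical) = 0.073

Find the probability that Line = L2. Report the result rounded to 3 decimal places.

P(Line=L2) = 0.087 + 0.015 + 0.093 + 0.101 = 0.296.

0.296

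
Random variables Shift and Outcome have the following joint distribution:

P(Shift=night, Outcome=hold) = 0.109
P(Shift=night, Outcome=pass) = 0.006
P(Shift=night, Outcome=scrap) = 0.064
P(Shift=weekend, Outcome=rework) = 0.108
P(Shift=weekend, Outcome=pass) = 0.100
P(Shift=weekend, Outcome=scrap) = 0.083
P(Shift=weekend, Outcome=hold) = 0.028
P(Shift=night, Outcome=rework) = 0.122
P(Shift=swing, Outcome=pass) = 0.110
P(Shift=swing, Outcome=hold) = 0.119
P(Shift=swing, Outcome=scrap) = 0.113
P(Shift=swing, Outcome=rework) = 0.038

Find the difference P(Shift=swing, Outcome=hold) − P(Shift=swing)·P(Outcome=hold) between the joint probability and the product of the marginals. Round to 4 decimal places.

P(Shift=swing) = 0.110 + 0.038 + 0.113 + 0.119 = 0.380.
P(Outcome=hold) = 0.119 + 0.109 + 0.028 = 0.256.
P(Shift=swing, Outcome=hold) − P(Shift=swing)P(Outcome=hold) = 0.119 − 0.380×0.256 = 0.0217.

0.0217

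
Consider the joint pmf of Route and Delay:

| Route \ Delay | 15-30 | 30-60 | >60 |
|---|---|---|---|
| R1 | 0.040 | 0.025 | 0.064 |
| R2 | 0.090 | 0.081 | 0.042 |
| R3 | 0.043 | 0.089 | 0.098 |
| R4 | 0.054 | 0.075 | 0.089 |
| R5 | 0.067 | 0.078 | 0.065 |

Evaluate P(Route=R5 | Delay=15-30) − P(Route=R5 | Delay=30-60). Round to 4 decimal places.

P(Delay=15-30) = 0.040 + 0.090 + 0.043 + 0.054 + 0.067 = 0.294; P(Route=R5 | Delay=15-30) = 0.067/0.294 = 0.22789.
P(Delay=30-60) = 0.025 + 0.081 + 0.089 + 0.075 + 0.078 = 0.348; P(Route=R5 | Delay=30-60) = 0.078/0.348 = 0.22414.
Difference = 0.0038.

0.0038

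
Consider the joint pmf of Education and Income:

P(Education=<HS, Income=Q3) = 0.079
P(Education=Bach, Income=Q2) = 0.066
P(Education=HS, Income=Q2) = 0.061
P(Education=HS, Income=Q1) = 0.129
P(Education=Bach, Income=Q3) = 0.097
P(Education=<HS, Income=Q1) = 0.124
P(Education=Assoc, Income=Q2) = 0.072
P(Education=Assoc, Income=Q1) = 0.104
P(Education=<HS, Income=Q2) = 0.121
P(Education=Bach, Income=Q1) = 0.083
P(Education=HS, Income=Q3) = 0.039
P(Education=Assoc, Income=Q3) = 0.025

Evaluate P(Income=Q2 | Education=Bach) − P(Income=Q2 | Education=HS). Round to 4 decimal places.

P(Education=Bach) = 0.083 + 0.066 + 0.097 = 0.246; P(Income=Q2 | Education=Bach) = 0.066/0.246 = 0.26829.
P(Education=HS) = 0.129 + 0.061 + 0.039 = 0.229; P(Income=Q2 | Education=HS) = 0.061/0.229 = 0.26638.
Difference = 0.0019.

0.0019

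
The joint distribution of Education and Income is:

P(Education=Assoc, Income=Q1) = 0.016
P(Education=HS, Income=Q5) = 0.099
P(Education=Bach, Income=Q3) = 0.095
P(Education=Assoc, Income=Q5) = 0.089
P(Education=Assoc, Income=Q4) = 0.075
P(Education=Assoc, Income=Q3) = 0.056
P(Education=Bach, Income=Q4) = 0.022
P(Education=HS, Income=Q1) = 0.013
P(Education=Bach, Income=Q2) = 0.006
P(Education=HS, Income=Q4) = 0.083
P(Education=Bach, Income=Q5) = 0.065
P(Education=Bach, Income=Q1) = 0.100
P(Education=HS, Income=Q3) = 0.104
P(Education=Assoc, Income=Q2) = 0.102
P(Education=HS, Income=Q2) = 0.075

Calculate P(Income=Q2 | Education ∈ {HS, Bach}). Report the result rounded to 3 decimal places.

0.122

P(Education=HS) = 0.013 + 0.075 + 0.104 + 0.083 + 0.099 = 0.374.
P(Education=Bach) = 0.100 + 0.006 + 0.095 + 0.022 + 0.065 = 0.288.
P(Education ∈ {HS, Bach}) = 0.374 + 0.288 = 0.662; P(Income=Q2, Education ∈ {HS, Bach}) = 0.075 + 0.006 = 0.081.
P(Income=Q2 | Education ∈ {HS, Bach}) = 0.081/0.662 = 0.122.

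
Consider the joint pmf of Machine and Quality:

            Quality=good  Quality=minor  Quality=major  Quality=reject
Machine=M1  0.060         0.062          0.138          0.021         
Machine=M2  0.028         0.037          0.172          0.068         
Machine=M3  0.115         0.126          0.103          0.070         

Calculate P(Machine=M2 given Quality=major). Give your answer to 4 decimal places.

0.4165

P(Quality=major) = 0.138 + 0.172 + 0.103 = 0.413.
P(Machine=M2 | Quality=major) = 0.172/0.413 = 0.4165.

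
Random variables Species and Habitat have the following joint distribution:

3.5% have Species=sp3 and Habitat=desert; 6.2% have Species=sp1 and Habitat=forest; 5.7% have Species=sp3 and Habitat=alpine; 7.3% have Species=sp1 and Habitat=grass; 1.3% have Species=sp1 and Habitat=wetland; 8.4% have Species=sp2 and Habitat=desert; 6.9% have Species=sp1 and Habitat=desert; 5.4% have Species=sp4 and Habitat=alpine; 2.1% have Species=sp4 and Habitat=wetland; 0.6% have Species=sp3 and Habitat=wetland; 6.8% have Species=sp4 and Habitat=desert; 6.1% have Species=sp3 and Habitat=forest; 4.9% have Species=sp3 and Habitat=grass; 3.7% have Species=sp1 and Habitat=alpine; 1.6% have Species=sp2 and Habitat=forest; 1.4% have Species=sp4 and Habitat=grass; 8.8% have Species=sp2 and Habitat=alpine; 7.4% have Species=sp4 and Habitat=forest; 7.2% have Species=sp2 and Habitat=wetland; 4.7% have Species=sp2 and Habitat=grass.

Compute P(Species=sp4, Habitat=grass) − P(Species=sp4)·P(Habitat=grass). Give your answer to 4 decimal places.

P(Species=sp4) = 0.074 + 0.014 + 0.021 + 0.068 + 0.054 = 0.231.
P(Habitat=grass) = 0.073 + 0.047 + 0.049 + 0.014 = 0.183.
P(Species=sp4, Habitat=grass) − P(Species=sp4)P(Habitat=grass) = 0.014 − 0.231×0.183 = -0.0283.

-0.0283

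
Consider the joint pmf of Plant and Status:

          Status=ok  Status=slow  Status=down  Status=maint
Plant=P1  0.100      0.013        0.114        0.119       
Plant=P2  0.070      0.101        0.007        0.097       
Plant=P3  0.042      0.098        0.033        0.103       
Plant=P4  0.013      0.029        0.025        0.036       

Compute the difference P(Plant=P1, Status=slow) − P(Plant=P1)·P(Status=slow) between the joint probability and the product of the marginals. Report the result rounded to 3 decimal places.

P(Plant=P1) = 0.100 + 0.013 + 0.114 + 0.119 = 0.346.
P(Status=slow) = 0.013 + 0.101 + 0.098 + 0.029 = 0.241.
P(Plant=P1, Status=slow) − P(Plant=P1)P(Status=slow) = 0.013 − 0.346×0.241 = -0.070.

-0.070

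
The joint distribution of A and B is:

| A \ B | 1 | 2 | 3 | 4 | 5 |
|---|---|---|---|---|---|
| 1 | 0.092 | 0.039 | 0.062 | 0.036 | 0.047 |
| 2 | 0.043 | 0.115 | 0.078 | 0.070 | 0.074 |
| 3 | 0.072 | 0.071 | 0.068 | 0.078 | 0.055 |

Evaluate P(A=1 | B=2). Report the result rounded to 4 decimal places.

0.1733

P(B=2) = 0.039 + 0.115 + 0.071 = 0.225.
P(A=1 | B=2) = 0.039/0.225 = 0.1733.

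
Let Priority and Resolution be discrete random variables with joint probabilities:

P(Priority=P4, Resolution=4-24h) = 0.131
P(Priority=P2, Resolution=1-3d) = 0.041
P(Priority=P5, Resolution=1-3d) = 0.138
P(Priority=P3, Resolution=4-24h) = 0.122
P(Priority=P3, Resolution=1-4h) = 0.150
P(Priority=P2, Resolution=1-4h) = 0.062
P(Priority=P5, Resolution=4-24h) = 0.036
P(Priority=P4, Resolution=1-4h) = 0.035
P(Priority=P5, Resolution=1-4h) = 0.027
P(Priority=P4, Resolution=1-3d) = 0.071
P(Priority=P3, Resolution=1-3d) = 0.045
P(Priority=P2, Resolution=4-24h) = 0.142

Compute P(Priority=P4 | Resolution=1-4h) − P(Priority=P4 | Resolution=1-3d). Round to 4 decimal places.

-0.1129

P(Resolution=1-4h) = 0.062 + 0.150 + 0.035 + 0.027 = 0.274; P(Priority=P4 | Resolution=1-4h) = 0.035/0.274 = 0.12774.
P(Resolution=1-3d) = 0.041 + 0.045 + 0.071 + 0.138 = 0.295; P(Priority=P4 | Resolution=1-3d) = 0.071/0.295 = 0.24068.
Difference = -0.1129.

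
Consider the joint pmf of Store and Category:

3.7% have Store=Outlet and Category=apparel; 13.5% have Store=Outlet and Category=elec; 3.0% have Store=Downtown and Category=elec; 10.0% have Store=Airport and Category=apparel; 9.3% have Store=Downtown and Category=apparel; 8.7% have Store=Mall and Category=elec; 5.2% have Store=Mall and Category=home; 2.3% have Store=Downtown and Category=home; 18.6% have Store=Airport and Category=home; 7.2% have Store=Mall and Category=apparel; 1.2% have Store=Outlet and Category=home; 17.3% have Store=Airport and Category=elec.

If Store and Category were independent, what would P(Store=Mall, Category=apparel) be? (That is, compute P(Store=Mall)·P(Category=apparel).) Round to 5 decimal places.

0.06372

P(Store=Mall) = 0.072 + 0.087 + 0.052 = 0.211.
P(Category=apparel) = 0.093 + 0.072 + 0.100 + 0.037 = 0.302.
Product: 0.211 × 0.302 = 0.06372.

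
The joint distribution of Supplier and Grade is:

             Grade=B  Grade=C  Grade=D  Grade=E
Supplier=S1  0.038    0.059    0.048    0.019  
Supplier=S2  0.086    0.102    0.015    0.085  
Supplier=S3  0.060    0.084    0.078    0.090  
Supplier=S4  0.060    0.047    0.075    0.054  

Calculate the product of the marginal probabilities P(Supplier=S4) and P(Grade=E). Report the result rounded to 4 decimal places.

P(Supplier=S4) = 0.060 + 0.047 + 0.075 + 0.054 = 0.236.
P(Grade=E) = 0.019 + 0.085 + 0.090 + 0.054 = 0.248.
Product: 0.236 × 0.248 = 0.0585.

0.0585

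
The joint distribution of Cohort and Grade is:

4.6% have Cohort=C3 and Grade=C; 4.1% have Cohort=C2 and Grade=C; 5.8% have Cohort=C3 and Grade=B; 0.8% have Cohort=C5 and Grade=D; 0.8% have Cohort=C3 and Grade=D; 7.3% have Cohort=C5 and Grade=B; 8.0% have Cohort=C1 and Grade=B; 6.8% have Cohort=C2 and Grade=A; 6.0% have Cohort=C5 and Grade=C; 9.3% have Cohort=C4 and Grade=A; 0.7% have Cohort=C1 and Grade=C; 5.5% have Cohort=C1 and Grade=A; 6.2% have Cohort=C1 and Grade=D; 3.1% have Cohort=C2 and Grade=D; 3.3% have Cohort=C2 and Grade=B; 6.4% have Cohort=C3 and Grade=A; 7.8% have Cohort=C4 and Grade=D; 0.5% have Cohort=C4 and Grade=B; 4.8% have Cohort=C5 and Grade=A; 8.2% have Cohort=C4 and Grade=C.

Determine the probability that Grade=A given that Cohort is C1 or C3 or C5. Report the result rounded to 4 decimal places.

0.2935

P(Cohort=C1) = 0.055 + 0.080 + 0.007 + 0.062 = 0.204.
P(Cohort=C3) = 0.064 + 0.058 + 0.046 + 0.008 = 0.176.
P(Cohort=C5) = 0.048 + 0.073 + 0.060 + 0.008 = 0.189.
P(Cohort ∈ {C1, C3, C5}) = 0.204 + 0.176 + 0.189 = 0.569; P(Grade=A, Cohort ∈ {C1, C3, C5}) = 0.055 + 0.064 + 0.048 = 0.167.
P(Grade=A | Cohort ∈ {C1, C3, C5}) = 0.167/0.569 = 0.2935.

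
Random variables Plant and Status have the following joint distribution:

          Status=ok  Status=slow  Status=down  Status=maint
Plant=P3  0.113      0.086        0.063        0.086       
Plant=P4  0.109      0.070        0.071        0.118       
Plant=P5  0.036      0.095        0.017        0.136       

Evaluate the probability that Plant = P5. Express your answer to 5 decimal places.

P(Plant=P5) = 0.036 + 0.095 + 0.017 + 0.136 = 0.284.

0.28400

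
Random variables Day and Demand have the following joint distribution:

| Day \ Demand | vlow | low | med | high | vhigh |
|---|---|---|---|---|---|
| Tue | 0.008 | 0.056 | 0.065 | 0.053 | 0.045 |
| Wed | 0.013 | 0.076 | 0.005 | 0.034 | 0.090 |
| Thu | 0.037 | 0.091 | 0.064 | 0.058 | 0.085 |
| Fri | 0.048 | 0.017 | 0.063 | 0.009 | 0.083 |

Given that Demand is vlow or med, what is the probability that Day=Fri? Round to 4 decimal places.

0.3663

P(Demand=vlow) = 0.008 + 0.013 + 0.037 + 0.048 = 0.106.
P(Demand=med) = 0.065 + 0.005 + 0.064 + 0.063 = 0.197.
P(Demand ∈ {vlow, med}) = 0.106 + 0.197 = 0.303; P(Day=Fri, Demand ∈ {vlow, med}) = 0.048 + 0.063 = 0.111.
P(Day=Fri | Demand ∈ {vlow, med}) = 0.111/0.303 = 0.3663.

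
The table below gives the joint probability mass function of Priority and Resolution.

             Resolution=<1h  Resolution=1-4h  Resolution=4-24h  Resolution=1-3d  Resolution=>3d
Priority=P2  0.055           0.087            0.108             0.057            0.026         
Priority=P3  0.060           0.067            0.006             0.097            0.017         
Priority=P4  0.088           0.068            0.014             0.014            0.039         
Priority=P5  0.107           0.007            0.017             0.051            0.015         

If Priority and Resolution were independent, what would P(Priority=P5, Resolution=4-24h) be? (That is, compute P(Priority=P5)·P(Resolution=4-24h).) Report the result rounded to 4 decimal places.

P(Priority=P5) = 0.107 + 0.007 + 0.017 + 0.051 + 0.015 = 0.197.
P(Resolution=4-24h) = 0.108 + 0.006 + 0.014 + 0.017 = 0.145.
Product: 0.197 × 0.145 = 0.0286.

0.0286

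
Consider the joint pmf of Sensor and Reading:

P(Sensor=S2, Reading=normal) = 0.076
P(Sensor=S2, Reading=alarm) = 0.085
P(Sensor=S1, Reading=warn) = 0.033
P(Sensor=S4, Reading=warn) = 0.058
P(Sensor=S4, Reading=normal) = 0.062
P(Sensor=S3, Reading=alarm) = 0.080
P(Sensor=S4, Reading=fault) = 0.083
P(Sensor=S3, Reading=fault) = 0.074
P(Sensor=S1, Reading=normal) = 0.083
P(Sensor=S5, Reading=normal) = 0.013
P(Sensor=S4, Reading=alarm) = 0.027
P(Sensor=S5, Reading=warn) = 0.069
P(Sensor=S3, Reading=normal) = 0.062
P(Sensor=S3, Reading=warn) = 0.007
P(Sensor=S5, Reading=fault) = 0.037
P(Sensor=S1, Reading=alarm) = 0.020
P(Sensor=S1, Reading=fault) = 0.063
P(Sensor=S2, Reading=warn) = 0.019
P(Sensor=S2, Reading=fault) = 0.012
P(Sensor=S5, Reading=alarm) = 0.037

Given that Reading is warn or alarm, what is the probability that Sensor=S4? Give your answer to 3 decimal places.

0.195

P(Reading=warn) = 0.033 + 0.019 + 0.007 + 0.058 + 0.069 = 0.186.
P(Reading=alarm) = 0.020 + 0.085 + 0.080 + 0.027 + 0.037 = 0.249.
P(Reading ∈ {warn, alarm}) = 0.186 + 0.249 = 0.435; P(Sensor=S4, Reading ∈ {warn, alarm}) = 0.058 + 0.027 = 0.085.
P(Sensor=S4 | Reading ∈ {warn, alarm}) = 0.085/0.435 = 0.195.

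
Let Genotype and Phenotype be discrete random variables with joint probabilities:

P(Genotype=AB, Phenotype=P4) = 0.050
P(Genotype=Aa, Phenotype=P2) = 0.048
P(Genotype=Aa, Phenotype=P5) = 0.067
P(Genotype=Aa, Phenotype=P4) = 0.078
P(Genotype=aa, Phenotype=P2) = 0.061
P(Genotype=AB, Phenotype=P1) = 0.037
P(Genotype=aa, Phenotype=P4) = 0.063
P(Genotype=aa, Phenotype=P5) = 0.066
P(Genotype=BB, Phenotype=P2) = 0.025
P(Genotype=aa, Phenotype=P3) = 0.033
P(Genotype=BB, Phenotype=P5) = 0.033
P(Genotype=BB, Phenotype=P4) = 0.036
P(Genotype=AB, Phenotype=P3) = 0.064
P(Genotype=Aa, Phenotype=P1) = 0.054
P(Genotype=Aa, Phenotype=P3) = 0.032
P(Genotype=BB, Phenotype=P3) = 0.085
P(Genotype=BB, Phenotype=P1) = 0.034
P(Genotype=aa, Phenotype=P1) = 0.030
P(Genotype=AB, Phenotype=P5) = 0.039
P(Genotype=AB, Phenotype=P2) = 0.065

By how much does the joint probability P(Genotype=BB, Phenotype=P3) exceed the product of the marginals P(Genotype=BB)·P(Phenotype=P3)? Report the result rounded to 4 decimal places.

0.0394

P(Genotype=BB) = 0.034 + 0.025 + 0.085 + 0.036 + 0.033 = 0.213.
P(Phenotype=P3) = 0.032 + 0.033 + 0.064 + 0.085 = 0.214.
P(Genotype=BB, Phenotype=P3) − P(Genotype=BB)P(Phenotype=P3) = 0.085 − 0.213×0.214 = 0.0394.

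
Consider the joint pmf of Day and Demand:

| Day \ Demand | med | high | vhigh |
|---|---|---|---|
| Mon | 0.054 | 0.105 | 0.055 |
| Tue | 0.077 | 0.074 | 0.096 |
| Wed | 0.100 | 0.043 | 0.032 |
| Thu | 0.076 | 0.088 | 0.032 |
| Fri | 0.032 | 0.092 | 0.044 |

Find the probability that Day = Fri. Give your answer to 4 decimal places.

0.1680

P(Day=Fri) = 0.032 + 0.092 + 0.044 = 0.168.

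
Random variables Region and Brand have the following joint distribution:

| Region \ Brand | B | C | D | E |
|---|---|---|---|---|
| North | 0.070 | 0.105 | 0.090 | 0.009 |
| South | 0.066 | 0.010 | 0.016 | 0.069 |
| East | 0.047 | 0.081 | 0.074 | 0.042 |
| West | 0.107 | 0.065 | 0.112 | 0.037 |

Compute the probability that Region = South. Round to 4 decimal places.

P(Region=South) = 0.066 + 0.010 + 0.016 + 0.069 = 0.161.

0.1610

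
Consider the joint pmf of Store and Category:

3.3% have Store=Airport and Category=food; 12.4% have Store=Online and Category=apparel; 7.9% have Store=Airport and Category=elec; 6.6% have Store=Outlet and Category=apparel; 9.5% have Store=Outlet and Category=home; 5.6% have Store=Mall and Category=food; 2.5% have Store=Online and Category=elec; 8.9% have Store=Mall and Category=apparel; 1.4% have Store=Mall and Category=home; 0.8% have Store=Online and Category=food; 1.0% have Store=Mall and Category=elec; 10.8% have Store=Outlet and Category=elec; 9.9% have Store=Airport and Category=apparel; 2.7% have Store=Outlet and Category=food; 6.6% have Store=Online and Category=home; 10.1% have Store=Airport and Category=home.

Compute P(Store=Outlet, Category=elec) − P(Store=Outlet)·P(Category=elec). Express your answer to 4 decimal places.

P(Store=Outlet) = 0.027 + 0.066 + 0.108 + 0.095 = 0.296.
P(Category=elec) = 0.010 + 0.079 + 0.108 + 0.025 = 0.222.
P(Store=Outlet, Category=elec) − P(Store=Outlet)P(Category=elec) = 0.108 − 0.296×0.222 = 0.0423.

0.0423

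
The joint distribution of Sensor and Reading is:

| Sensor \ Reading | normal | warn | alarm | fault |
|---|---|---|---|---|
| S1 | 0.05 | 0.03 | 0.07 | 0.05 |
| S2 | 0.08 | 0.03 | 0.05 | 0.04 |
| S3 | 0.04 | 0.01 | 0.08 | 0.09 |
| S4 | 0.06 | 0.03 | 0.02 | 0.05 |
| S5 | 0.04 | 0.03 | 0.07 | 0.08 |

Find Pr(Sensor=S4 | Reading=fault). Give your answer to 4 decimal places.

0.1613

P(Reading=fault) = 0.05 + 0.04 + 0.09 + 0.05 + 0.08 = 0.31.
P(Sensor=S4 | Reading=fault) = 0.05/0.31 = 0.1613.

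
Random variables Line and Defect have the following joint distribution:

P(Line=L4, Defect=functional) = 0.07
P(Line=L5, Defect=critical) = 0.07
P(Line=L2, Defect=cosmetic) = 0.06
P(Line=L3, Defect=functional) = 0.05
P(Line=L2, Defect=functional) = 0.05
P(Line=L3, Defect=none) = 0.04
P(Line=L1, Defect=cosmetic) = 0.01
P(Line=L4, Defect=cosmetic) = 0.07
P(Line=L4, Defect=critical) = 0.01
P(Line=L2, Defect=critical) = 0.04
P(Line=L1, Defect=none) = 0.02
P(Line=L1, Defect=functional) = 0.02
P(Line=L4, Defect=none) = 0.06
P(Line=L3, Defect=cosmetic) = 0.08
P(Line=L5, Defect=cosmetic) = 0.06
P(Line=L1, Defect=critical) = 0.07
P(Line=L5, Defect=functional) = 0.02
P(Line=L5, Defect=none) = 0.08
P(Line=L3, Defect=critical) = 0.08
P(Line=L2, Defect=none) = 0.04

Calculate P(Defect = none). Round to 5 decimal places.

P(Defect=none) = 0.02 + 0.04 + 0.04 + 0.06 + 0.08 = 0.24.

0.24000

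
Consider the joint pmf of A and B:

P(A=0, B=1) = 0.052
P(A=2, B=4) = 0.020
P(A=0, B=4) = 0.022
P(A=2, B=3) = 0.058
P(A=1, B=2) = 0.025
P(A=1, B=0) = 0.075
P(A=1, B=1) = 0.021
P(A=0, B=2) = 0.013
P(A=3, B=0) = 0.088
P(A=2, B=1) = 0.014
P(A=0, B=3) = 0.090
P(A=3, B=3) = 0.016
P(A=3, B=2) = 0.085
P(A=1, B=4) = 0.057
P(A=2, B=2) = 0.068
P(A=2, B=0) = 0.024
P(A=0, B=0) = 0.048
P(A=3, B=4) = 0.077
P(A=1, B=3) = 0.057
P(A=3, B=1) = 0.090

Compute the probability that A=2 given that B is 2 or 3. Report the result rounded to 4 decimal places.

P(B=2) = 0.013 + 0.025 + 0.068 + 0.085 = 0.191.
P(B=3) = 0.090 + 0.057 + 0.058 + 0.016 = 0.221.
P(B ∈ {2, 3}) = 0.191 + 0.221 = 0.412; P(A=2, B ∈ {2, 3}) = 0.068 + 0.058 = 0.126.
P(A=2 | B ∈ {2, 3}) = 0.126/0.412 = 0.3058.

0.3058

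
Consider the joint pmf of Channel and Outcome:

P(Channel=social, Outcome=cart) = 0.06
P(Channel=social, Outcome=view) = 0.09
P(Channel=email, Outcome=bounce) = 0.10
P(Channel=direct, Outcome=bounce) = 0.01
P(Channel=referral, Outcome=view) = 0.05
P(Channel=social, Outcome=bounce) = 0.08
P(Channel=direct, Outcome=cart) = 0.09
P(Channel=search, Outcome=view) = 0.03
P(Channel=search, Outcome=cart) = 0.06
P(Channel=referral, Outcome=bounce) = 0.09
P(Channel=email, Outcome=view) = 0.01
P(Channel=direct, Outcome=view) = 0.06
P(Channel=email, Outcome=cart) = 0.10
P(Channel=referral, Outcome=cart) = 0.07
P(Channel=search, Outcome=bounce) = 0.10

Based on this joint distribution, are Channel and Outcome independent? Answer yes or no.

P(Channel=direct) = 0.16 and P(Outcome=bounce) = 0.38, so their product is 0.0608, but P(Channel=direct, Outcome=bounce) = 0.01. Since these differ, Channel and Outcome are not independent.

no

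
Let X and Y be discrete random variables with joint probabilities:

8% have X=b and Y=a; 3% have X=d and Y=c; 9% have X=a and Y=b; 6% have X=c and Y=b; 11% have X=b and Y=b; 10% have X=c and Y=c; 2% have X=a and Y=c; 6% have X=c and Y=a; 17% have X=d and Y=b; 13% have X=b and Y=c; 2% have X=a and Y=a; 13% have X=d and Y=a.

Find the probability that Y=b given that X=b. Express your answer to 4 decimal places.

0.3438

P(X=b) = 0.08 + 0.11 + 0.13 = 0.32.
P(Y=b | X=b) = 0.11/0.32 = 0.3438.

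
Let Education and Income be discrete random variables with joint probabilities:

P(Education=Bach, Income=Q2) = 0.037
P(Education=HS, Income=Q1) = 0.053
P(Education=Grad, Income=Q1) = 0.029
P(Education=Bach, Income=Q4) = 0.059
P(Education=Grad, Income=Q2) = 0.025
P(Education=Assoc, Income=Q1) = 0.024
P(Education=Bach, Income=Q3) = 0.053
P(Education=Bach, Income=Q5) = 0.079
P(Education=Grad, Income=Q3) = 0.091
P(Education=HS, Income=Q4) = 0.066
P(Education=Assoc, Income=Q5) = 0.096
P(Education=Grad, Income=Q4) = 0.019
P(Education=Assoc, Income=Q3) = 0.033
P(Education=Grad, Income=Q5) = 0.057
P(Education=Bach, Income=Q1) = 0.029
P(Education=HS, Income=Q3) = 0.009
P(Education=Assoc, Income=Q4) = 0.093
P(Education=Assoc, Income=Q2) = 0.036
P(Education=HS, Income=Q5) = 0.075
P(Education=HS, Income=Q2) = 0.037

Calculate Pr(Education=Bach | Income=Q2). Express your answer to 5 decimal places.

0.27407

P(Income=Q2) = 0.037 + 0.036 + 0.037 + 0.025 = 0.135.
P(Education=Bach | Income=Q2) = 0.037/0.135 = 0.27407.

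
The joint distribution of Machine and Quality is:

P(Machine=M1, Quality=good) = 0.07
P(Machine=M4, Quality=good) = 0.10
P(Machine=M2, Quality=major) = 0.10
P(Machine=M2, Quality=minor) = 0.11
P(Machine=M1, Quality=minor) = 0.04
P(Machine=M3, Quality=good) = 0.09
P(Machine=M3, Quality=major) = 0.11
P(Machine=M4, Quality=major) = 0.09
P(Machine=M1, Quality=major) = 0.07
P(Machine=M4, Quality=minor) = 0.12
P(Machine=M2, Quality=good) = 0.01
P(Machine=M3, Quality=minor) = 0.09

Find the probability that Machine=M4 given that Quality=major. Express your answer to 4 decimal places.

0.2432

P(Quality=major) = 0.07 + 0.10 + 0.11 + 0.09 = 0.37.
P(Machine=M4 | Quality=major) = 0.09/0.37 = 0.2432.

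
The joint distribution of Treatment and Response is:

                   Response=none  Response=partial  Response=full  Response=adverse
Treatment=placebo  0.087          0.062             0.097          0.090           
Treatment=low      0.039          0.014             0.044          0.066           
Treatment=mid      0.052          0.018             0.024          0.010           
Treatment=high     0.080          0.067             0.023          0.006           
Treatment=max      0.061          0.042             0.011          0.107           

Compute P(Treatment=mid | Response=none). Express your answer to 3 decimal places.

0.163

P(Response=none) = 0.087 + 0.039 + 0.052 + 0.080 + 0.061 = 0.319.
P(Treatment=mid | Response=none) = 0.052/0.319 = 0.163.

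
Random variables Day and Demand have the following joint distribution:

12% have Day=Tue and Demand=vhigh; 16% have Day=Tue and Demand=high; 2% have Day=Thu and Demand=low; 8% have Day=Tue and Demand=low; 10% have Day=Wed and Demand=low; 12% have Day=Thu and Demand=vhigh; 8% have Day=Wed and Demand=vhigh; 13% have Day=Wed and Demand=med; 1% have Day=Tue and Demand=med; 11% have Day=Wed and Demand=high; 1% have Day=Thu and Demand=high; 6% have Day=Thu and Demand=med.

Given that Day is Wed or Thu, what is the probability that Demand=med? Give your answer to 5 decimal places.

0.30159

P(Day=Wed) = 0.10 + 0.13 + 0.11 + 0.08 = 0.42.
P(Day=Thu) = 0.02 + 0.06 + 0.01 + 0.12 = 0.21.
P(Day ∈ {Wed, Thu}) = 0.42 + 0.21 = 0.63; P(Demand=med, Day ∈ {Wed, Thu}) = 0.13 + 0.06 = 0.19.
P(Demand=med | Day ∈ {Wed, Thu}) = 0.19/0.63 = 0.30159.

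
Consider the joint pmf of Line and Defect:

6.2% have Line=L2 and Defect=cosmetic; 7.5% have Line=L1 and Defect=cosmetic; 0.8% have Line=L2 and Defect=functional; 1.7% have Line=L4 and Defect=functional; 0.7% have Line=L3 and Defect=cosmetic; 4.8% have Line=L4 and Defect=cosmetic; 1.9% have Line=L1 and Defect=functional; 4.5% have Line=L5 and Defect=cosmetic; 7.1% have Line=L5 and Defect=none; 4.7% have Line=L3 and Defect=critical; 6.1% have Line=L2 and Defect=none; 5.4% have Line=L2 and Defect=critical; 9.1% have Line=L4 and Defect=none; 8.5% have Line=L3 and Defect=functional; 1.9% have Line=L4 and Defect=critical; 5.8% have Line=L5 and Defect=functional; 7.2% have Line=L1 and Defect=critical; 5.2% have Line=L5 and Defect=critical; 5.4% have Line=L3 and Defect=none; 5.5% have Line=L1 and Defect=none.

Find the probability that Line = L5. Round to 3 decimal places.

0.226

P(Line=L5) = 0.071 + 0.045 + 0.058 + 0.052 = 0.226.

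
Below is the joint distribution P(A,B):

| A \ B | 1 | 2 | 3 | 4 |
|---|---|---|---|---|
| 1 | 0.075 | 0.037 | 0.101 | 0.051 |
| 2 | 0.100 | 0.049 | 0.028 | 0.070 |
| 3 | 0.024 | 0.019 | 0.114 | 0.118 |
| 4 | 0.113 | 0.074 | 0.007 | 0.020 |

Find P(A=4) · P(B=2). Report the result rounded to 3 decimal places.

P(A=4) = 0.113 + 0.074 + 0.007 + 0.020 = 0.214.
P(B=2) = 0.037 + 0.049 + 0.019 + 0.074 = 0.179.
Product: 0.214 × 0.179 = 0.038.

0.038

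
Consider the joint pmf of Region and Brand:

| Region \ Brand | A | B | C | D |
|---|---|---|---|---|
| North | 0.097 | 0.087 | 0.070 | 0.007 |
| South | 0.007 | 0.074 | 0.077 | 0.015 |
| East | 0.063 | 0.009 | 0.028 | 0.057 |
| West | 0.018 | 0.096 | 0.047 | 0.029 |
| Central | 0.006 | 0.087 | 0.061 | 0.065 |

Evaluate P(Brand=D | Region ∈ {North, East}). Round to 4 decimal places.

0.1531

P(Region=North) = 0.097 + 0.087 + 0.070 + 0.007 = 0.261.
P(Region=East) = 0.063 + 0.009 + 0.028 + 0.057 = 0.157.
P(Region ∈ {North, East}) = 0.261 + 0.157 = 0.418; P(Brand=D, Region ∈ {North, East}) = 0.007 + 0.057 = 0.064.
P(Brand=D | Region ∈ {North, East}) = 0.064/0.418 = 0.1531.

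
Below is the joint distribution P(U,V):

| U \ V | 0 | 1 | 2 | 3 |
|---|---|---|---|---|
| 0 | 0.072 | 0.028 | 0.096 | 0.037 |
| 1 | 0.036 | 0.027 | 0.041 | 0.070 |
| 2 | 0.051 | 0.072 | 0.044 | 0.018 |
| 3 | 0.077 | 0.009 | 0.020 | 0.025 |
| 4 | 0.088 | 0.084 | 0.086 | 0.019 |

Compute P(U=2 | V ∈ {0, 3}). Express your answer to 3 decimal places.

P(V=0) = 0.072 + 0.036 + 0.051 + 0.077 + 0.088 = 0.324.
P(V=3) = 0.037 + 0.070 + 0.018 + 0.025 + 0.019 = 0.169.
P(V ∈ {0, 3}) = 0.324 + 0.169 = 0.493; P(U=2, V ∈ {0, 3}) = 0.051 + 0.018 = 0.069.
P(U=2 | V ∈ {0, 3}) = 0.069/0.493 = 0.140.

0.140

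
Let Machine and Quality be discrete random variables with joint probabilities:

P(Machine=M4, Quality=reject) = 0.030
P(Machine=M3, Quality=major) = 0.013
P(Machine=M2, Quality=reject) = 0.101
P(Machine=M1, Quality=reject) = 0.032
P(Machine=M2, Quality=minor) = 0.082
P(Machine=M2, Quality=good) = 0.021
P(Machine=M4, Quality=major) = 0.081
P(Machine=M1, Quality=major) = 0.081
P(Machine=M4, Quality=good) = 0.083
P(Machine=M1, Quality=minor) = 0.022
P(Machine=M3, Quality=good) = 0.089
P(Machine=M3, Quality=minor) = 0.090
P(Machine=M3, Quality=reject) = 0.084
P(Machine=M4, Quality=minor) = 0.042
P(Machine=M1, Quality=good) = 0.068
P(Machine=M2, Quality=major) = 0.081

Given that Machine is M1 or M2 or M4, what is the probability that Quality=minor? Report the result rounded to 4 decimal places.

0.2017

P(Machine=M1) = 0.068 + 0.022 + 0.081 + 0.032 = 0.203.
P(Machine=M2) = 0.021 + 0.082 + 0.081 + 0.101 = 0.285.
P(Machine=M4) = 0.083 + 0.042 + 0.081 + 0.030 = 0.236.
P(Machine ∈ {M1, M2, M4}) = 0.203 + 0.285 + 0.236 = 0.724; P(Quality=minor, Machine ∈ {M1, M2, M4}) = 0.022 + 0.082 + 0.042 = 0.146.
P(Quality=minor | Machine ∈ {M1, M2, M4}) = 0.146/0.724 = 0.2017.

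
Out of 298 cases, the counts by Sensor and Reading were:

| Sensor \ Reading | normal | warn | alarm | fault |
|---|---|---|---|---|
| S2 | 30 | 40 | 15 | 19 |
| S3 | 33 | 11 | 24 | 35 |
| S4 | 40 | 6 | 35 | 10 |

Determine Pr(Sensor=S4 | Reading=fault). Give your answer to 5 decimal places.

0.15625

Total with Reading=fault: 19 + 35 + 10 = 64.
P(Sensor=S4 | Reading=fault) = 10/64 = 0.15625.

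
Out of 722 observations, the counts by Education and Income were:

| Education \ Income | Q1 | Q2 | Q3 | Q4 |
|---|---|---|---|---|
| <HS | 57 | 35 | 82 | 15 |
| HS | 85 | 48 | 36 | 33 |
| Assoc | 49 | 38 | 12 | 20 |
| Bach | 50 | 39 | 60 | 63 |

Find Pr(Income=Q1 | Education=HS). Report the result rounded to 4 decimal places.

0.4208

Total with Education=HS: 85 + 48 + 36 + 33 = 202.
P(Income=Q1 | Education=HS) = 85/202 = 0.4208.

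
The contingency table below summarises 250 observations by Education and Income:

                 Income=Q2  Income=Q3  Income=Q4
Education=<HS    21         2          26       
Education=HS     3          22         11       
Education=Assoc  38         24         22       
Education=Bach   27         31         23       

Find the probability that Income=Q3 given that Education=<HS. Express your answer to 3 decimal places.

Total with Education=<HS: 21 + 2 + 26 = 49.
P(Income=Q3 | Education=<HS) = 2/49 = 0.041.

0.041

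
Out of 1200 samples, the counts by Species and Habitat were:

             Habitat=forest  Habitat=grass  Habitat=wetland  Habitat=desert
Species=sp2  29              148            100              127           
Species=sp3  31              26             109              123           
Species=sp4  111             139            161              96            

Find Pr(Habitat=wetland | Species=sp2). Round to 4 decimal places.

Total with Species=sp2: 29 + 148 + 100 + 127 = 404.
P(Habitat=wetland | Species=sp2) = 100/404 = 0.2475.

0.2475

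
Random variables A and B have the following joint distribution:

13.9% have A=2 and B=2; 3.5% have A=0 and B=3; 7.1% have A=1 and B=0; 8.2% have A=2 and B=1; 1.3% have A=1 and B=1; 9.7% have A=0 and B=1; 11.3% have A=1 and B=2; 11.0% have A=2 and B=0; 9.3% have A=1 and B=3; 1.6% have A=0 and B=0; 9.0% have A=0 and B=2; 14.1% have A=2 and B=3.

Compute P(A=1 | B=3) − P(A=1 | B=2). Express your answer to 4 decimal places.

P(B=3) = 0.035 + 0.093 + 0.141 = 0.269; P(A=1 | B=3) = 0.093/0.269 = 0.34572.
P(B=2) = 0.090 + 0.113 + 0.139 = 0.342; P(A=1 | B=2) = 0.113/0.342 = 0.33041.
Difference = 0.0153.

0.0153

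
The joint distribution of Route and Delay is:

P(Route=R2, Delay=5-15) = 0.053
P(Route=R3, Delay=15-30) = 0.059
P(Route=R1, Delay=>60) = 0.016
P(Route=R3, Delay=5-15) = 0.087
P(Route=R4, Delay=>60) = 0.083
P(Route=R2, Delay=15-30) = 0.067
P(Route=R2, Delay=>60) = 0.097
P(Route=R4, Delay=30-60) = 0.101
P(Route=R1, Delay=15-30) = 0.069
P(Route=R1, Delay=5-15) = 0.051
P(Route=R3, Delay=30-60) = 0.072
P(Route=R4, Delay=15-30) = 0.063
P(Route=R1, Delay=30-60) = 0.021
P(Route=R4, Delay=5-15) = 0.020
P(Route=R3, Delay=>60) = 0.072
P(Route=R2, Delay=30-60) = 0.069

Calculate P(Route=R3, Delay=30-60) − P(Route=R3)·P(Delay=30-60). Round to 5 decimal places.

-0.00427

P(Route=R3) = 0.087 + 0.059 + 0.072 + 0.072 = 0.290.
P(Delay=30-60) = 0.021 + 0.069 + 0.072 + 0.101 = 0.263.
P(Route=R3, Delay=30-60) − P(Route=R3)P(Delay=30-60) = 0.072 − 0.290×0.263 = -0.00427.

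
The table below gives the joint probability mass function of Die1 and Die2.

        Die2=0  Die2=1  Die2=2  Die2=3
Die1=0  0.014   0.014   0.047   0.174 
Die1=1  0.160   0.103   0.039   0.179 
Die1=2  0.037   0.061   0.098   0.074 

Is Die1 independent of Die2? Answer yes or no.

P(Die1=0) = 0.249 and P(Die2=3) = 0.427, so their product is 0.10632, but P(Die1=0, Die2=3) = 0.174. Since these differ, Die1 and Die2 are not independent.

no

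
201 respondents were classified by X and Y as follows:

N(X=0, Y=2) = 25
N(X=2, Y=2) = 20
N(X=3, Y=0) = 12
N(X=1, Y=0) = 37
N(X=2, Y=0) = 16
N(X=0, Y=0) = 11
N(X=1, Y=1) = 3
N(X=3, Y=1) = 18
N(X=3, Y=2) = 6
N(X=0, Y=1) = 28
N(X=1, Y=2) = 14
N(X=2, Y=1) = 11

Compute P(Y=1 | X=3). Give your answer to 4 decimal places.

Total with X=3: 12 + 18 + 6 = 36.
P(Y=1 | X=3) = 18/36 = 0.5000.

0.5000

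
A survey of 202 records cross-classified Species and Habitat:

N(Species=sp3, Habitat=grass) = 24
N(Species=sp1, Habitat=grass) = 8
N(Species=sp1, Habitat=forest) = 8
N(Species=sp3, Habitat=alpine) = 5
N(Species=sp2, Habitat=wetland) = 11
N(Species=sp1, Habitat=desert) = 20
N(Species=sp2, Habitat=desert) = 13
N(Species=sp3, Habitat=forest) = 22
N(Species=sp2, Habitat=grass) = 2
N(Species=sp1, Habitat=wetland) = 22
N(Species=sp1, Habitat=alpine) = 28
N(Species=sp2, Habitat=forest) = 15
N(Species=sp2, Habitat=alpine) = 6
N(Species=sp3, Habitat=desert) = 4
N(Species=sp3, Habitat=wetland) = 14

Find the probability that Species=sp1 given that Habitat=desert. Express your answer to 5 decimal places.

Total with Habitat=desert: 20 + 13 + 4 = 37.
P(Species=sp1 | Habitat=desert) = 20/37 = 0.54054.

0.54054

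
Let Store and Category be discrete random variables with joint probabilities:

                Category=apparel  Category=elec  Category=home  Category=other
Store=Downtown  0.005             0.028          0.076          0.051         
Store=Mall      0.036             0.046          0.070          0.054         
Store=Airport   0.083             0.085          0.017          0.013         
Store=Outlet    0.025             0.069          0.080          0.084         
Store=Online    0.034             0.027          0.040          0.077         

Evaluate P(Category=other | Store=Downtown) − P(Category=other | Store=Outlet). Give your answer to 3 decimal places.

-0.007

P(Store=Downtown) = 0.005 + 0.028 + 0.076 + 0.051 = 0.160; P(Category=other | Store=Downtown) = 0.051/0.160 = 0.3188.
P(Store=Outlet) = 0.025 + 0.069 + 0.080 + 0.084 = 0.258; P(Category=other | Store=Outlet) = 0.084/0.258 = 0.3256.
Difference = -0.007.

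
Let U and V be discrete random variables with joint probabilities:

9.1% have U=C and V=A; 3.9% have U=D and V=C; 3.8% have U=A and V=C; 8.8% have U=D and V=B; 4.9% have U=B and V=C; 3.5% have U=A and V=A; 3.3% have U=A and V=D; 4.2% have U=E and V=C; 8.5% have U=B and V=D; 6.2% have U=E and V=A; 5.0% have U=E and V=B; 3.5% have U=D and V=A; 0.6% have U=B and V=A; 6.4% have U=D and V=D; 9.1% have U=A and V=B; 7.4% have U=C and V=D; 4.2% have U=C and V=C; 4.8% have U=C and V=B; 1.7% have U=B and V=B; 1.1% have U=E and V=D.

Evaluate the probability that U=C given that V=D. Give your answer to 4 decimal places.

P(V=D) = 0.033 + 0.085 + 0.074 + 0.064 + 0.011 = 0.267.
P(U=C | V=D) = 0.074/0.267 = 0.2772.

0.2772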